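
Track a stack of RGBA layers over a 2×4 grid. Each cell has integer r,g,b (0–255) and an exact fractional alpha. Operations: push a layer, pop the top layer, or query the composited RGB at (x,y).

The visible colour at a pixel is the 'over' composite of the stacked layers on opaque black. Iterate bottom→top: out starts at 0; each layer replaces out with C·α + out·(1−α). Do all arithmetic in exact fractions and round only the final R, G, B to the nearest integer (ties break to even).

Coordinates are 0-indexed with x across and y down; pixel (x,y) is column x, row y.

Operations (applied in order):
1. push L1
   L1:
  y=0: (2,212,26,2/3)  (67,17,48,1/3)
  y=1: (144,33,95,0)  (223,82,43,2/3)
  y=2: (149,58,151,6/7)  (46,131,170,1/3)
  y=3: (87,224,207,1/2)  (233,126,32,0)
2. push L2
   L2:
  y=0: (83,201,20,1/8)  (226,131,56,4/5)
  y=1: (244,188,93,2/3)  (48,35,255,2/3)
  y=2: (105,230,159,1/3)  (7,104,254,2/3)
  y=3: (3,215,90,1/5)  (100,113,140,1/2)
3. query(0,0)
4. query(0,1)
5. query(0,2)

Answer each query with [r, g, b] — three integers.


at x=0,y=0 over L1,L2:
+L1 (α=2/3) → [4/3, 424/3, 52/3]
+L2 (α=1/8) → [277/24, 3571/24, 53/3]
= [12, 149, 18]

(0,1) stack=L1,L2; from [0,0,0]:
after L1 α=0: [0, 0, 0]
after L2 α=2/3: [488/3, 376/3, 62]
= [163, 125, 62]

(0,2) stack=L1,L2; from [0,0,0]:
L1 α=6/7: [894/7, 348/7, 906/7]
L2 α=1/3: [841/7, 2306/21, 975/7]
→ [120, 110, 139]


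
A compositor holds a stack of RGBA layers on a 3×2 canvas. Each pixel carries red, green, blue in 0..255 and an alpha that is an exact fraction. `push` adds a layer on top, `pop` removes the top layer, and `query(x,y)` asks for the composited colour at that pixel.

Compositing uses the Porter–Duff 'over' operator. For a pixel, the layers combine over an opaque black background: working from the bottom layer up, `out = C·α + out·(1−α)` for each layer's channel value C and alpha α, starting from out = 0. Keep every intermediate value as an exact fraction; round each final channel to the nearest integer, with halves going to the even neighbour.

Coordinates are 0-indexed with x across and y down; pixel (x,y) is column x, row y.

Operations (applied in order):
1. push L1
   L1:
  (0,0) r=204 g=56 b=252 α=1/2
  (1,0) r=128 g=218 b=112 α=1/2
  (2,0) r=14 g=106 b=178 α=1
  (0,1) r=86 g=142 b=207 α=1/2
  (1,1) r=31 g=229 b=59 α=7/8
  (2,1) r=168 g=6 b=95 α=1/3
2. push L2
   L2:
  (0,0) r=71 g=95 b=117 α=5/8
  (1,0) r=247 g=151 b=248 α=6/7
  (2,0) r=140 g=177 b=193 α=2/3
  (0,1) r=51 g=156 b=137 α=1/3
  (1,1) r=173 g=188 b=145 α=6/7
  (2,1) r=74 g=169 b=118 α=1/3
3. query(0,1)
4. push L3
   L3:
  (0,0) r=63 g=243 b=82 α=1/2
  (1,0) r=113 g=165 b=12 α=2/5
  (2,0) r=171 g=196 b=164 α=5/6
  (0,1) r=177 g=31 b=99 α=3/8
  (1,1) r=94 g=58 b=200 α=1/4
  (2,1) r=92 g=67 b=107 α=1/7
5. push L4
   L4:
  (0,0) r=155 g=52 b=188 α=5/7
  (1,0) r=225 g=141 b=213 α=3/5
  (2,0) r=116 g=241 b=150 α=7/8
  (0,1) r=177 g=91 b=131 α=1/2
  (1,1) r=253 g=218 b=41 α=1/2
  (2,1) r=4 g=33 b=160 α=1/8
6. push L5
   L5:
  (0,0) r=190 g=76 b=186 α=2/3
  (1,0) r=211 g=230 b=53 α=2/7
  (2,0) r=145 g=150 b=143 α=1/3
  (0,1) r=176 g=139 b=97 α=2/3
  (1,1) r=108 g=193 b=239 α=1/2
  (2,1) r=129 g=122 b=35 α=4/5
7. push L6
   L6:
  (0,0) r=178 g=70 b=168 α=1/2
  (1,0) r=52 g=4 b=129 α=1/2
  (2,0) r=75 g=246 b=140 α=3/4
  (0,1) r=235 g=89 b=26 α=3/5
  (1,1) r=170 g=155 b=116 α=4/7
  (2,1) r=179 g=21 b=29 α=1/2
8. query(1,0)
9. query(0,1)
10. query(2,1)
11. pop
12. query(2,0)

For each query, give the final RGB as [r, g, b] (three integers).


at x=0,y=1 over L1,L2:
after L1 α=1/2: [43, 71, 207/2]
after L2 α=1/3: [137/3, 298/3, 344/3]
= [46, 99, 115]

query (1,0) [L1,L2,L3,L4,L5,L6] — begin 0,0,0
after L1 α=1/2: [64, 109, 56]
after L2 α=6/7: [1546/7, 145, 1544/7]
after L3 α=2/5: [1244/7, 153, 960/7]
after L4 α=3/5: [7213/35, 729/5, 6393/35]
after L5 α=2/7: [10167/49, 1189/7, 7135/49]
after L6 α=1/2: [12715/98, 1217/14, 6728/49]
= [130, 87, 137]

query (0,1) [L1,L2,L3,L4,L5,L6] — begin 0,0,0
+L1 (α=1/2) → [43, 71, 207/2]
+L2 (α=1/3) → [137/3, 298/3, 344/3]
+L3 (α=3/8) → [1139/12, 1769/24, 2611/24]
+L4 (α=1/2) → [3263/24, 3953/48, 5755/48]
+L5 (α=2/3) → [11711/72, 17297/144, 15067/144]
+L6 (α=3/5) → [37091/180, 36521/360, 20683/360]
rounded: [206, 101, 57]

(2,1) stack=L1,L2,L3,L4,L5,L6; from [0,0,0]:
L1 α=1/3: [56, 2, 95/3]
L2 α=1/3: [62, 173/3, 544/9]
L3 α=1/7: [464/7, 59, 1409/21]
L4 α=1/8: [117/2, 223/4, 1889/24]
L5 α=4/5: [1149/10, 435/4, 5249/120]
L6 α=1/2: [2939/20, 519/8, 8729/240]
rounded: [147, 65, 36]

at x=2,y=0 over L1,L2,L3,L4,L5:
+L1 (α=1) → [14, 106, 178]
+L2 (α=2/3) → [98, 460/3, 188]
+L3 (α=5/6) → [953/6, 1700/9, 168]
+L4 (α=7/8) → [5825/48, 16883/72, 609/4]
+L5 (α=1/3) → [9305/72, 22283/108, 895/6]
rounded: [129, 206, 149]


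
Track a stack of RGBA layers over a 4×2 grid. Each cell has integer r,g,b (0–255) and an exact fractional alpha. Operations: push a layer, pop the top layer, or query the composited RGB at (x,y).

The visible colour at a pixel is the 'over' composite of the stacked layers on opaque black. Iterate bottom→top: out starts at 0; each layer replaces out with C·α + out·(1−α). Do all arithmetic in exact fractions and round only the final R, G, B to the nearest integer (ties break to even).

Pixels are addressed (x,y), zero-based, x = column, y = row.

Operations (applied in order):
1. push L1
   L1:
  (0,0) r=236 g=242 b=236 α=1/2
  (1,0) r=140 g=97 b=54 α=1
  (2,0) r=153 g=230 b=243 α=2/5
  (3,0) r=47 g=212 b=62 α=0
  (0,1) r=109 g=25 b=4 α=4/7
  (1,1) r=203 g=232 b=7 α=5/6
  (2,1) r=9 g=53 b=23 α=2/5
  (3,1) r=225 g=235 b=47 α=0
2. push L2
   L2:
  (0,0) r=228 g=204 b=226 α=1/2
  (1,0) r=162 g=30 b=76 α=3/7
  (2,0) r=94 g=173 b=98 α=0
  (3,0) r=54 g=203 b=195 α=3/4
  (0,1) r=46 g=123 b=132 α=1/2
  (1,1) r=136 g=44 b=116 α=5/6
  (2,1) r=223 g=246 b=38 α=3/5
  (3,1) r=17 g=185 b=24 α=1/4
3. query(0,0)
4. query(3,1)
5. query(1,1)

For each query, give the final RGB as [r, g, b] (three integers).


(0,0) stack=L1,L2; from [0,0,0]:
L1 α=1/2: [118, 121, 118]
L2 α=1/2: [173, 325/2, 172]
→ [173, 162, 172]

(3,1) stack=L1,L2; from [0,0,0]:
after L1 α=0: [0, 0, 0]
after L2 α=1/4: [17/4, 185/4, 6]
= [4, 46, 6]

(1,1) stack=L1,L2; from [0,0,0]:
after L1 α=5/6: [1015/6, 580/3, 35/6]
after L2 α=5/6: [5095/36, 620/9, 3515/36]
rounded: [142, 69, 98]


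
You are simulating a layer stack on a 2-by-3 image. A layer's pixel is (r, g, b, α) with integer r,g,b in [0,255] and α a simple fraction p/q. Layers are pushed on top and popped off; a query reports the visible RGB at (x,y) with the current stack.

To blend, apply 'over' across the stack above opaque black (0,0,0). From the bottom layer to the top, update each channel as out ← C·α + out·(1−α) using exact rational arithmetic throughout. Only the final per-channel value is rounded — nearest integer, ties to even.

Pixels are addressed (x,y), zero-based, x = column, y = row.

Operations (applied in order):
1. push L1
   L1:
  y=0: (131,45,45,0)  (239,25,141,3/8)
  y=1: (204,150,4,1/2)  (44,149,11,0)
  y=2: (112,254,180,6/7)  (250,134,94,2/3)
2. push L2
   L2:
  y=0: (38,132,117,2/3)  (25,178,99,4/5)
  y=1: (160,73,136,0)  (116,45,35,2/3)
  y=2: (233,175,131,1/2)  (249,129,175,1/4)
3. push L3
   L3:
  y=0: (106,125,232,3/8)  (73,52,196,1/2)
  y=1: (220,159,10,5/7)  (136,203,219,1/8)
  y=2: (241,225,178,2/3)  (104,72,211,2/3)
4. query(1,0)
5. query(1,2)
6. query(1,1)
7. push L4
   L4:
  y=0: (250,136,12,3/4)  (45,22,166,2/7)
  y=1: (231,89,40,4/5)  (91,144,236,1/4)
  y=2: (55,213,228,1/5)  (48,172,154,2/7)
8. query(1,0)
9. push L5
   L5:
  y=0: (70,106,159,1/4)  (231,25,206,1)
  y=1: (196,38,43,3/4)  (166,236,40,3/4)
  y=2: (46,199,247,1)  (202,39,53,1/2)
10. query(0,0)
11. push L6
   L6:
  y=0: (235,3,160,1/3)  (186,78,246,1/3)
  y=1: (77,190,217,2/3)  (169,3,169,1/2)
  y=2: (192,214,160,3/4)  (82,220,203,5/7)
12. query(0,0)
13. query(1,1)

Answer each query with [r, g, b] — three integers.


(1,0) stack=L1,L2,L3; from [0,0,0]:
+L1 (α=3/8) → [717/8, 75/8, 423/8]
+L2 (α=4/5) → [1517/40, 5771/40, 3591/40]
+L3 (α=1/2) → [4437/80, 7851/80, 11431/80]
= [55, 98, 143]

(1,2) stack=L1,L2,L3; from [0,0,0]:
+L1 (α=2/3) → [500/3, 268/3, 188/3]
+L2 (α=1/4) → [749/4, 397/4, 363/4]
+L3 (α=2/3) → [527/4, 973/12, 2051/12]
rounded: [132, 81, 171]

(1,1) stack=L1,L2,L3; from [0,0,0]:
after L1 α=0: [0, 0, 0]
after L2 α=2/3: [232/3, 30, 70/3]
after L3 α=1/8: [254/3, 413/8, 1147/24]
rounded: [85, 52, 48]

(1,0) stack=L1,L2,L3,L4; from [0,0,0]:
+L1 (α=3/8) → [717/8, 75/8, 423/8]
+L2 (α=4/5) → [1517/40, 5771/40, 3591/40]
+L3 (α=1/2) → [4437/80, 7851/80, 11431/80]
+L4 (α=2/7) → [5877/112, 8555/112, 16743/112]
= [52, 76, 149]

query (0,0) [L1,L2,L3,L4,L5] — begin 0,0,0
after L1 α=0: [0, 0, 0]
after L2 α=2/3: [76/3, 88, 78]
after L3 α=3/8: [667/12, 815/8, 543/4]
after L4 α=3/4: [9667/48, 4079/32, 687/16]
after L5 α=1/4: [10787/64, 15629/128, 4605/64]
= [169, 122, 72]

(0,0) stack=L1,L2,L3,L4,L5,L6; from [0,0,0]:
after L1 α=0: [0, 0, 0]
after L2 α=2/3: [76/3, 88, 78]
after L3 α=3/8: [667/12, 815/8, 543/4]
after L4 α=3/4: [9667/48, 4079/32, 687/16]
after L5 α=1/4: [10787/64, 15629/128, 4605/64]
after L6 α=1/3: [18307/96, 15821/192, 9725/96]
→ [191, 82, 101]

at x=1,y=1 over L1,L2,L3,L4,L5,L6:
+L1 (α=0) → [0, 0, 0]
+L2 (α=2/3) → [232/3, 30, 70/3]
+L3 (α=1/8) → [254/3, 413/8, 1147/24]
+L4 (α=1/4) → [345/4, 2391/32, 3035/32]
+L5 (α=3/4) → [2337/16, 25047/128, 6875/128]
+L6 (α=1/2) → [5041/32, 25431/256, 28507/256]
→ [158, 99, 111]


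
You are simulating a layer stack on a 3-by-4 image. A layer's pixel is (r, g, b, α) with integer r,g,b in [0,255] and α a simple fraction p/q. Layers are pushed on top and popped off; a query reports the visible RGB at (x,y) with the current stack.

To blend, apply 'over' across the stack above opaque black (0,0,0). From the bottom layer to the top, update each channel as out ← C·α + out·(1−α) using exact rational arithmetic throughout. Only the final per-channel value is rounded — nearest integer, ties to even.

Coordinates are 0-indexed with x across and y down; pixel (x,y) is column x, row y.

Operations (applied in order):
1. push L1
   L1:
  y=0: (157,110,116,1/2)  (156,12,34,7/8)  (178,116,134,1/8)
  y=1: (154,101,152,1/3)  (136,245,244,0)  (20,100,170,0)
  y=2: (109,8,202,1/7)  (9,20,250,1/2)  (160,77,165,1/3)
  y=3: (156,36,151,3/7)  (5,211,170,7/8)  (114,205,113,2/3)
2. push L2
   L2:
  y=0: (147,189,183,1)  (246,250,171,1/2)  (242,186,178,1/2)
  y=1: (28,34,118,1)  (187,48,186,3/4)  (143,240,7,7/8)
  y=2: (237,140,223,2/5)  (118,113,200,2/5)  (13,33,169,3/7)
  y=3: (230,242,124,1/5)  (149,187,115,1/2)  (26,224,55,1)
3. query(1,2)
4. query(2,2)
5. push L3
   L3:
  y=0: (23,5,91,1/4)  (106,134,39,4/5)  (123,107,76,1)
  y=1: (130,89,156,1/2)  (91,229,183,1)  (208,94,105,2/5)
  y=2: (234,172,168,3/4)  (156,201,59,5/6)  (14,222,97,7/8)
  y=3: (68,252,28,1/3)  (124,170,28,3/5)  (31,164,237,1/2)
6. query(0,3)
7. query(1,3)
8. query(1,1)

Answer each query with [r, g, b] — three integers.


(1,2) stack=L1,L2; from [0,0,0]:
+L1 (α=1/2) → [9/2, 10, 125]
+L2 (α=2/5) → [499/10, 256/5, 155]
= [50, 51, 155]

at x=2,y=2 over L1,L2:
L1 α=1/3: [160/3, 77/3, 55]
L2 α=3/7: [757/21, 605/21, 727/7]
→ [36, 29, 104]

at x=0,y=3 over L1,L2,L3:
after L1 α=3/7: [468/7, 108/7, 453/7]
after L2 α=1/5: [3482/35, 2126/35, 536/7]
after L3 α=1/3: [9344/105, 13072/105, 1268/21]
rounded: [89, 124, 60]

at x=1,y=3 over L1,L2,L3:
after L1 α=7/8: [35/8, 1477/8, 595/4]
after L2 α=1/2: [1227/16, 2973/16, 1055/8]
after L3 α=3/5: [4203/40, 7053/40, 1391/20]
rounded: [105, 176, 70]

query (1,1) [L1,L2,L3] — begin 0,0,0
L1 α=0: [0, 0, 0]
L2 α=3/4: [561/4, 36, 279/2]
L3 α=1: [91, 229, 183]
= [91, 229, 183]


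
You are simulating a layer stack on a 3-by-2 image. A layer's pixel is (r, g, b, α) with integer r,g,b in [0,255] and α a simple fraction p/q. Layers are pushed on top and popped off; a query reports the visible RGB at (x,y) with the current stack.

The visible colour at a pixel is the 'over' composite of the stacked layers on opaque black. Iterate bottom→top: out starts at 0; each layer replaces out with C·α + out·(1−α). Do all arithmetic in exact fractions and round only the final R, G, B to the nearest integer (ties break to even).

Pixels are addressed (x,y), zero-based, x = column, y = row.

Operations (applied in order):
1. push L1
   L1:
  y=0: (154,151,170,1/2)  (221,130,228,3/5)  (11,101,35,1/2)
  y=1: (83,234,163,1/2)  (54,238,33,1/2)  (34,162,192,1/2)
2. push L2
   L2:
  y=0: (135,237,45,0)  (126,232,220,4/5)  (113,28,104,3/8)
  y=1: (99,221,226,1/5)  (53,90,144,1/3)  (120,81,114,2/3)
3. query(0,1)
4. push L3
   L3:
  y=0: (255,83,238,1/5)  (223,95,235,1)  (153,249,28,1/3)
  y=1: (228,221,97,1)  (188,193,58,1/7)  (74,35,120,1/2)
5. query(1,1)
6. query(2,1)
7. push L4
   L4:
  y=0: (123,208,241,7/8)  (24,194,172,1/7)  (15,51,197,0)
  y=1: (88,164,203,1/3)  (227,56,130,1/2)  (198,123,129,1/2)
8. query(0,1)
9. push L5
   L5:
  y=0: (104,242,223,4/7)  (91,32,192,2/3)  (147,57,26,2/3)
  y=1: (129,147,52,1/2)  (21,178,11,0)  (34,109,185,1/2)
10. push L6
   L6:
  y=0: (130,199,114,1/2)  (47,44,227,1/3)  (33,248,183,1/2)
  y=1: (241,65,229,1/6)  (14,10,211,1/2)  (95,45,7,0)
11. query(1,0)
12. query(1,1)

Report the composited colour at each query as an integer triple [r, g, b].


query (0,1) [L1,L2] — begin 0,0,0
+L1 (α=1/2) → [83/2, 117, 163/2]
+L2 (α=1/5) → [53, 689/5, 552/5]
rounded: [53, 138, 110]

(1,1) stack=L1,L2,L3; from [0,0,0]:
+L1 (α=1/2) → [27, 119, 33/2]
+L2 (α=1/3) → [107/3, 328/3, 59]
+L3 (α=1/7) → [402/7, 849/7, 412/7]
rounded: [57, 121, 59]

(2,1) stack=L1,L2,L3; from [0,0,0]:
+L1 (α=1/2) → [17, 81, 96]
+L2 (α=2/3) → [257/3, 81, 108]
+L3 (α=1/2) → [479/6, 58, 114]
→ [80, 58, 114]

(0,1) stack=L1,L2,L3,L4; from [0,0,0]:
+L1 (α=1/2) → [83/2, 117, 163/2]
+L2 (α=1/5) → [53, 689/5, 552/5]
+L3 (α=1) → [228, 221, 97]
+L4 (α=1/3) → [544/3, 202, 397/3]
= [181, 202, 132]

query (1,0) [L1,L2,L3,L4,L5,L6] — begin 0,0,0
after L1 α=3/5: [663/5, 78, 684/5]
after L2 α=4/5: [3183/25, 1006/5, 5084/25]
after L3 α=1: [223, 95, 235]
after L4 α=1/7: [1362/7, 764/7, 226]
after L5 α=2/3: [2636/21, 404/7, 610/3]
after L6 α=1/3: [6259/63, 372/7, 1901/9]
= [99, 53, 211]

(1,1) stack=L1,L2,L3,L4,L5,L6; from [0,0,0]:
after L1 α=1/2: [27, 119, 33/2]
after L2 α=1/3: [107/3, 328/3, 59]
after L3 α=1/7: [402/7, 849/7, 412/7]
after L4 α=1/2: [1991/14, 1241/14, 661/7]
after L5 α=0: [1991/14, 1241/14, 661/7]
after L6 α=1/2: [2187/28, 1381/28, 1069/7]
= [78, 49, 153]


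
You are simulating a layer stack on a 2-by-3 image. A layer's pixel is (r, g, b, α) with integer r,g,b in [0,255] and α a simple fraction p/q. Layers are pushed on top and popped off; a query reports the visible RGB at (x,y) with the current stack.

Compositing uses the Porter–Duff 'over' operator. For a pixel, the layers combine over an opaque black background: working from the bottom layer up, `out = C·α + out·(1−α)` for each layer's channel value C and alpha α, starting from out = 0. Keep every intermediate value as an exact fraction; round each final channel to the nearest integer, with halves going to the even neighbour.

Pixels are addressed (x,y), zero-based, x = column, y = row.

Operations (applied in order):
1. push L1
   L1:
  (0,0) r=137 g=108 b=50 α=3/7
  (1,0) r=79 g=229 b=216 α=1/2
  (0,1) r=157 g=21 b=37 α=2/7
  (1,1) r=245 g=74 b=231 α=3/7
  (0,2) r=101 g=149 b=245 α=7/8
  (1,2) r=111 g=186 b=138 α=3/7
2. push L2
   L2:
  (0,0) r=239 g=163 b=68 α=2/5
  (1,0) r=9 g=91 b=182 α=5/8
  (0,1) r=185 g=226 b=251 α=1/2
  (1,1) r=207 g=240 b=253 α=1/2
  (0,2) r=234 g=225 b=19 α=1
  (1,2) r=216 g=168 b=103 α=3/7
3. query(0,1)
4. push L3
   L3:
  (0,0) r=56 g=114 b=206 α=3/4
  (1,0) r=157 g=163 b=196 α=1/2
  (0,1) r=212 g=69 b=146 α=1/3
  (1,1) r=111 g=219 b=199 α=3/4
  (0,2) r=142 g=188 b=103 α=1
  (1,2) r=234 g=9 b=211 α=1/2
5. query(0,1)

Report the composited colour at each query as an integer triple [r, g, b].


(0,1) stack=L1,L2; from [0,0,0]:
+L1 (α=2/7) → [314/7, 6, 74/7]
+L2 (α=1/2) → [1609/14, 116, 1831/14]
rounded: [115, 116, 131]

at x=0,y=1 over L1,L2,L3:
L1 α=2/7: [314/7, 6, 74/7]
L2 α=1/2: [1609/14, 116, 1831/14]
L3 α=1/3: [1031/7, 301/3, 951/7]
rounded: [147, 100, 136]


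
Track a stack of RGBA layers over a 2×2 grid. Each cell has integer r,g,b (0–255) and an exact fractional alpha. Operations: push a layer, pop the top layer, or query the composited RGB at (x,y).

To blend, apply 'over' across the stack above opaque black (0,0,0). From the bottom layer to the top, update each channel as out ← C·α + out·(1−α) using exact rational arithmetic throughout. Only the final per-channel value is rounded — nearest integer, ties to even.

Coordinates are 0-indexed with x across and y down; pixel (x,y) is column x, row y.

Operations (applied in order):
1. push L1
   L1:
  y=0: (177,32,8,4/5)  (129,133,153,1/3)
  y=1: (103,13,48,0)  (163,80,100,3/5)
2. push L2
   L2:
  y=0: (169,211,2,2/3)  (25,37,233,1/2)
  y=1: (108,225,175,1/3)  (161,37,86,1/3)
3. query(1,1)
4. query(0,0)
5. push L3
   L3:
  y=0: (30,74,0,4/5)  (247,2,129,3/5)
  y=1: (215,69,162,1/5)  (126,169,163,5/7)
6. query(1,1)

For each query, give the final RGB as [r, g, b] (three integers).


at x=1,y=1 over L1,L2:
+L1 (α=3/5) → [489/5, 48, 60]
+L2 (α=1/3) → [1783/15, 133/3, 206/3]
rounded: [119, 44, 69]

query (0,0) [L1,L2] — begin 0,0,0
L1 α=4/5: [708/5, 128/5, 32/5]
L2 α=2/3: [2398/15, 746/5, 52/15]
→ [160, 149, 3]

at x=1,y=1 over L1,L2,L3:
L1 α=3/5: [489/5, 48, 60]
L2 α=1/3: [1783/15, 133/3, 206/3]
L3 α=5/7: [13016/105, 2801/21, 2857/21]
rounded: [124, 133, 136]


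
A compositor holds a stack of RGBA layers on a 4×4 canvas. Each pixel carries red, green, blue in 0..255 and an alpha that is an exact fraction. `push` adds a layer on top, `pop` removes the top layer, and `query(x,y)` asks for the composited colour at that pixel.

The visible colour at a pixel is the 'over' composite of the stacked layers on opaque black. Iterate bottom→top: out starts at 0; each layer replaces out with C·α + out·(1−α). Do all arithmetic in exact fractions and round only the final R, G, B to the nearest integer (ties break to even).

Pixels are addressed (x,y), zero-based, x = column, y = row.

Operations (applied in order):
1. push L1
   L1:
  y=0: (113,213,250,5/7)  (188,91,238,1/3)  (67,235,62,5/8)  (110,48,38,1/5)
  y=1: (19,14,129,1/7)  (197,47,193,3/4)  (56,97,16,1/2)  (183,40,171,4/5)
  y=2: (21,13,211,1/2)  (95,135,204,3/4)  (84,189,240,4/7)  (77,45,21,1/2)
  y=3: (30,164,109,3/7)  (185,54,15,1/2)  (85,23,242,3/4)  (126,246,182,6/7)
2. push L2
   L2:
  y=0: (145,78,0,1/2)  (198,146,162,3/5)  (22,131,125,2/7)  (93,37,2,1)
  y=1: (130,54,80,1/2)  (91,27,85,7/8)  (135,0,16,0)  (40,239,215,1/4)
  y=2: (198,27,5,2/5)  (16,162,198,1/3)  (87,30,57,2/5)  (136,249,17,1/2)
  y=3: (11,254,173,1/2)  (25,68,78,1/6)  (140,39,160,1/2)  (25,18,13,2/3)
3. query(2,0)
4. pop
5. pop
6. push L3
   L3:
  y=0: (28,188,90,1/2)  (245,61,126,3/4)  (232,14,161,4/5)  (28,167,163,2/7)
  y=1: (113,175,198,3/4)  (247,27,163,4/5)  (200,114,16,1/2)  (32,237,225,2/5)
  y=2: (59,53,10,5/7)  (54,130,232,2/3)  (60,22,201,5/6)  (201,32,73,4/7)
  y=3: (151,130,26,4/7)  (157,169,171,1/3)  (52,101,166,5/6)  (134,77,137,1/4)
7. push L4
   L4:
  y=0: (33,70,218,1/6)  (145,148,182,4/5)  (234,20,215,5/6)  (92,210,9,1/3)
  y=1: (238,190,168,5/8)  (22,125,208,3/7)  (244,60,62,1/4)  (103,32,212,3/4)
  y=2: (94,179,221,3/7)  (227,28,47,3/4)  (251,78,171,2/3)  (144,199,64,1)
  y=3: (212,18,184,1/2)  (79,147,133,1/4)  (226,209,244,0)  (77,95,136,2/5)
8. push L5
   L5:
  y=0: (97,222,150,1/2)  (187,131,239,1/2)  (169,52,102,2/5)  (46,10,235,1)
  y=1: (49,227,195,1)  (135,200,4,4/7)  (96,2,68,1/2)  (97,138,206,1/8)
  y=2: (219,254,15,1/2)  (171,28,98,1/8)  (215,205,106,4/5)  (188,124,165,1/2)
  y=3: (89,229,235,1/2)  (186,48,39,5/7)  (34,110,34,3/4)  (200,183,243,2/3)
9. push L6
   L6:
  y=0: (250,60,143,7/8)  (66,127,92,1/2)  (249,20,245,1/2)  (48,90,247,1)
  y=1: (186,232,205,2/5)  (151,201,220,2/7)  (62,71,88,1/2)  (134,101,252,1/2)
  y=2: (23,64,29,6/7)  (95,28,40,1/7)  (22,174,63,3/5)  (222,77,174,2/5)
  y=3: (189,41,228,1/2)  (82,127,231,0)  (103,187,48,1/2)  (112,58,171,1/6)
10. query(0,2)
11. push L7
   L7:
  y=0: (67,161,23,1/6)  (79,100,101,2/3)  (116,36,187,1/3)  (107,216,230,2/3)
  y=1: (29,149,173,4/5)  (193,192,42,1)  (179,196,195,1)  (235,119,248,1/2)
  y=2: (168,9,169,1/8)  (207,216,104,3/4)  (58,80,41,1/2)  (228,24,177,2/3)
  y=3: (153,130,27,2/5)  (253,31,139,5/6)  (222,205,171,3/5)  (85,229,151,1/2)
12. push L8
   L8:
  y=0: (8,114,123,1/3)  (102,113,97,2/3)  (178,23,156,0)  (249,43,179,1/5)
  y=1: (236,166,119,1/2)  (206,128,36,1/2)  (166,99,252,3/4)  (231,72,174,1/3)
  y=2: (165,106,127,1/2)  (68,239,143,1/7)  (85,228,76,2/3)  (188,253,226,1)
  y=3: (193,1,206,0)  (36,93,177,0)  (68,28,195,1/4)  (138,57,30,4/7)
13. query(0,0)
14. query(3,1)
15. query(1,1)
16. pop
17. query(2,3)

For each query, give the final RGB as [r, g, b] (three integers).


at x=2,y=0 over L1,L2:
+L1 (α=5/8) → [335/8, 1175/8, 155/4]
+L2 (α=2/7) → [2027/56, 7971/56, 1775/28]
= [36, 142, 63]

(0,2) stack=L3,L4,L5,L6; from [0,0,0]:
+L3 (α=5/7) → [295/7, 265/7, 50/7]
+L4 (α=3/7) → [3154/49, 4819/49, 4841/49]
+L5 (α=1/2) → [13885/98, 17265/98, 2788/49]
+L6 (α=6/7) → [27409/686, 54897/686, 11314/343]
→ [40, 80, 33]

(0,0) stack=L3,L4,L5,L6,L7,L8; from [0,0,0]:
+L3 (α=1/2) → [14, 94, 45]
+L4 (α=1/6) → [103/6, 90, 443/6]
+L5 (α=1/2) → [685/12, 156, 1343/12]
+L6 (α=7/8) → [21685/96, 72, 13355/96]
+L7 (α=1/6) → [114857/576, 521/6, 68983/576]
+L8 (α=1/3) → [117161/864, 863/9, 104407/864]
→ [136, 96, 121]

query (3,1) [L3,L4,L5,L6,L7,L8] — begin 0,0,0
after L3 α=2/5: [64/5, 474/5, 90]
after L4 α=3/4: [1609/20, 477/10, 363/2]
after L5 α=1/8: [13203/160, 4719/80, 2953/16]
after L6 α=1/2: [34643/320, 12799/160, 6985/32]
after L7 α=1/2: [109843/640, 31839/320, 14921/64]
after L8 α=1/3: [183763/960, 14453/160, 20489/96]
= [191, 90, 213]

at x=1,y=1 over L3,L4,L5,L6,L7,L8:
after L3 α=4/5: [988/5, 108/5, 652/5]
after L4 α=3/7: [4282/35, 2307/35, 5728/35]
after L5 α=4/7: [31746/245, 34921/245, 17744/245]
after L6 α=2/7: [46544/343, 54619/343, 39304/343]
after L7 α=1: [193, 192, 42]
after L8 α=1/2: [399/2, 160, 39]
→ [200, 160, 39]

query (2,3) [L3,L4,L5,L6,L7] — begin 0,0,0
L3 α=5/6: [130/3, 505/6, 415/3]
L4 α=0: [130/3, 505/6, 415/3]
L5 α=3/4: [109/3, 2485/24, 721/12]
L6 α=1/2: [209/3, 6973/48, 1297/24]
L7 α=3/5: [2416/15, 21733/120, 7453/60]
rounded: [161, 181, 124]


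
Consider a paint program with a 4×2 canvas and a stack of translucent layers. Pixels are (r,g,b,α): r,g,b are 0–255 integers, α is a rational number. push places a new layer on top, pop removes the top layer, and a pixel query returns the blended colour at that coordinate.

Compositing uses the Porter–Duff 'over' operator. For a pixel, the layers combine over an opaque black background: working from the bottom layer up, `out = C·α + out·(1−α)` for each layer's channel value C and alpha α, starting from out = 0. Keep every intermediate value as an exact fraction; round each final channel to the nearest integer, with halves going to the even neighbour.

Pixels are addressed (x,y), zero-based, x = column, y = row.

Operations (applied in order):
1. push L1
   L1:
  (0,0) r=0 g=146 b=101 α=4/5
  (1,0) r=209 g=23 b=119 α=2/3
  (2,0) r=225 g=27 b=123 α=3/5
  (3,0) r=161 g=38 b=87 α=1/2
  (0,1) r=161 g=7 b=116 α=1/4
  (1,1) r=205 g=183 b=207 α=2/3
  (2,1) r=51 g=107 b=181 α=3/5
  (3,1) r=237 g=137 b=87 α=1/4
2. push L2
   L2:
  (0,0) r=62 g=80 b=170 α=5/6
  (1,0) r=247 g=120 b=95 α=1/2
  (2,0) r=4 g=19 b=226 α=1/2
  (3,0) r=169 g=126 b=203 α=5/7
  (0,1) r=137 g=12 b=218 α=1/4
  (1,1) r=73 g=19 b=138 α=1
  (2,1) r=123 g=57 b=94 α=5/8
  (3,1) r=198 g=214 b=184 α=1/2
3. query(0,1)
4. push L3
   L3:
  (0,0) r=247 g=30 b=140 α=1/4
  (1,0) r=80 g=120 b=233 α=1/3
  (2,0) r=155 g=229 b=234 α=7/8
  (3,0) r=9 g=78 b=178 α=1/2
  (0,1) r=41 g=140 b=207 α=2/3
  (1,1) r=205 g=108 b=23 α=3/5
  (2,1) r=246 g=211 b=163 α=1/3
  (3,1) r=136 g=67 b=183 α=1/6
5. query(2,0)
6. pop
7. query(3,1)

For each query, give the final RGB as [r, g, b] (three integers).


query (0,1) [L1,L2] — begin 0,0,0
+L1 (α=1/4) → [161/4, 7/4, 29]
+L2 (α=1/4) → [1031/16, 69/16, 305/4]
→ [64, 4, 76]

(2,0) stack=L1,L2,L3; from [0,0,0]:
after L1 α=3/5: [135, 81/5, 369/5]
after L2 α=1/2: [139/2, 88/5, 1499/10]
after L3 α=7/8: [2309/16, 8103/40, 17879/80]
→ [144, 203, 223]

at x=3,y=1 over L1,L2:
+L1 (α=1/4) → [237/4, 137/4, 87/4]
+L2 (α=1/2) → [1029/8, 993/8, 823/8]
= [129, 124, 103]


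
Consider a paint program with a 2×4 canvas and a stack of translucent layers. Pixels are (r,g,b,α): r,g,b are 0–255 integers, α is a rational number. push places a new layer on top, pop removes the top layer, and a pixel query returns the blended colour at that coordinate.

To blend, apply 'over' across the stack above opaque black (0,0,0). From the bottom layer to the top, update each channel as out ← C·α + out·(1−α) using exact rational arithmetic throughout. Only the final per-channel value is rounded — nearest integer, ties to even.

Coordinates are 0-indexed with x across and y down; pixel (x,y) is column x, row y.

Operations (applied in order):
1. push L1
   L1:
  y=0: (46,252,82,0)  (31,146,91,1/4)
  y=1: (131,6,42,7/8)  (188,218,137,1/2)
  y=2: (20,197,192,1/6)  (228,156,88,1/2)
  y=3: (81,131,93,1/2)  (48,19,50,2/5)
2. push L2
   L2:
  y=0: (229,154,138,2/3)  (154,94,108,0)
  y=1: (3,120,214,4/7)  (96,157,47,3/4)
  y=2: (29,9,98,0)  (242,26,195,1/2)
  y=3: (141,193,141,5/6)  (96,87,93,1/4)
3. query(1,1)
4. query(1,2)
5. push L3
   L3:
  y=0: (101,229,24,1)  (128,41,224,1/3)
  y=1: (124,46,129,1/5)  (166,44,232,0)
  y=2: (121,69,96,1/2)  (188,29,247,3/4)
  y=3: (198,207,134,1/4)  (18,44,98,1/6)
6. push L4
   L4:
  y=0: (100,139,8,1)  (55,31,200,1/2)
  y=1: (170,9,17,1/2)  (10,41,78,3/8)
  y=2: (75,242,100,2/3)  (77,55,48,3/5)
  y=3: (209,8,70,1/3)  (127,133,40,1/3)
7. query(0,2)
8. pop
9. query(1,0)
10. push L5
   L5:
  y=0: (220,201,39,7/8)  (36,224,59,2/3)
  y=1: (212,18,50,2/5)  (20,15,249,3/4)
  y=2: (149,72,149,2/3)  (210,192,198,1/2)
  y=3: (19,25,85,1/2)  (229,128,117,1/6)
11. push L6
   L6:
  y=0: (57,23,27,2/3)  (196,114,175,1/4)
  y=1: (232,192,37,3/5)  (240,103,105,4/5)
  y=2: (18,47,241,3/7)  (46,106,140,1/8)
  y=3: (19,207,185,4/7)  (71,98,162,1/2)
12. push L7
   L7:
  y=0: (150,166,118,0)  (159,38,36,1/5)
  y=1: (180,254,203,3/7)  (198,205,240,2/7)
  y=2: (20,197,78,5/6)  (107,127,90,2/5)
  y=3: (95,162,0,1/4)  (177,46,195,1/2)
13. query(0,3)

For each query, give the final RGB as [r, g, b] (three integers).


at x=1,y=1 over L1,L2:
L1 α=1/2: [94, 109, 137/2]
L2 α=3/4: [191/2, 145, 419/8]
→ [96, 145, 52]

query (1,2) [L1,L2] — begin 0,0,0
L1 α=1/2: [114, 78, 44]
L2 α=1/2: [178, 52, 239/2]
= [178, 52, 120]

query (0,2) [L1,L2,L3,L4] — begin 0,0,0
+L1 (α=1/6) → [10/3, 197/6, 32]
+L2 (α=0) → [10/3, 197/6, 32]
+L3 (α=1/2) → [373/6, 611/12, 64]
+L4 (α=2/3) → [1273/18, 6419/36, 88]
= [71, 178, 88]

(1,0) stack=L1,L2,L3; from [0,0,0]:
after L1 α=1/4: [31/4, 73/2, 91/4]
after L2 α=0: [31/4, 73/2, 91/4]
after L3 α=1/3: [287/6, 38, 539/6]
rounded: [48, 38, 90]

query (0,3) [L1,L2,L3,L5,L6,L7] — begin 0,0,0
L1 α=1/2: [81/2, 131/2, 93/2]
L2 α=5/6: [497/4, 687/4, 501/4]
L3 α=1/4: [2283/16, 2889/16, 2039/16]
L5 α=1/2: [2587/32, 3289/32, 3399/32]
L6 α=4/7: [10193/224, 36363/224, 33877/224]
L7 α=1/4: [51859/896, 145377/896, 101631/896]
= [58, 162, 113]


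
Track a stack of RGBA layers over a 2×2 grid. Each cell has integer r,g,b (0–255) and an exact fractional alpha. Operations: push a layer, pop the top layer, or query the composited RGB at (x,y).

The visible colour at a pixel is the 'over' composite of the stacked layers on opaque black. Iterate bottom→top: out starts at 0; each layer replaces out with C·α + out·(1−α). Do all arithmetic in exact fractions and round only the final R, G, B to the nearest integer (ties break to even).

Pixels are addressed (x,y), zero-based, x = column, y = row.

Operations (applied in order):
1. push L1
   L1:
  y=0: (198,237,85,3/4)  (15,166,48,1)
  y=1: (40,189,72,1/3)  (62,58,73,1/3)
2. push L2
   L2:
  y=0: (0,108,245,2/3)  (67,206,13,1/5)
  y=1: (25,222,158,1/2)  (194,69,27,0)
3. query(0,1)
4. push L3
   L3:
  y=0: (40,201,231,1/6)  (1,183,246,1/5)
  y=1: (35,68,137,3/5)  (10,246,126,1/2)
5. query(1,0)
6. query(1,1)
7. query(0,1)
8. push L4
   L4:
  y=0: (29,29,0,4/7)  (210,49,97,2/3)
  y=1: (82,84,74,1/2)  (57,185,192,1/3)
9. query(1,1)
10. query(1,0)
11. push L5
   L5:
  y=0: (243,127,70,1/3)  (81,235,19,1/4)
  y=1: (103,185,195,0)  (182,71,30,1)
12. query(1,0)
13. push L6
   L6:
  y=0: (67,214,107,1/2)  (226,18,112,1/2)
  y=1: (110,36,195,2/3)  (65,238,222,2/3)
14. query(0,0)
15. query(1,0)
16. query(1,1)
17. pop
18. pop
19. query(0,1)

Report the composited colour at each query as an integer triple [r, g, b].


query (0,1) [L1,L2] — begin 0,0,0
+L1 (α=1/3) → [40/3, 63, 24]
+L2 (α=1/2) → [115/6, 285/2, 91]
→ [19, 142, 91]

query (1,0) [L1,L2,L3] — begin 0,0,0
L1 α=1: [15, 166, 48]
L2 α=1/5: [127/5, 174, 41]
L3 α=1/5: [513/25, 879/5, 82]
= [21, 176, 82]

(1,1) stack=L1,L2,L3; from [0,0,0]:
after L1 α=1/3: [62/3, 58/3, 73/3]
after L2 α=0: [62/3, 58/3, 73/3]
after L3 α=1/2: [46/3, 398/3, 451/6]
→ [15, 133, 75]

query (0,1) [L1,L2,L3] — begin 0,0,0
after L1 α=1/3: [40/3, 63, 24]
after L2 α=1/2: [115/6, 285/2, 91]
after L3 α=3/5: [86/3, 489/5, 593/5]
= [29, 98, 119]

query (1,1) [L1,L2,L3,L4] — begin 0,0,0
+L1 (α=1/3) → [62/3, 58/3, 73/3]
+L2 (α=0) → [62/3, 58/3, 73/3]
+L3 (α=1/2) → [46/3, 398/3, 451/6]
+L4 (α=1/3) → [263/9, 1351/9, 1027/9]
→ [29, 150, 114]

(1,0) stack=L1,L2,L3,L4; from [0,0,0]:
after L1 α=1: [15, 166, 48]
after L2 α=1/5: [127/5, 174, 41]
after L3 α=1/5: [513/25, 879/5, 82]
after L4 α=2/3: [3671/25, 1369/15, 92]
= [147, 91, 92]

(1,0) stack=L1,L2,L3,L4,L5; from [0,0,0]:
after L1 α=1: [15, 166, 48]
after L2 α=1/5: [127/5, 174, 41]
after L3 α=1/5: [513/25, 879/5, 82]
after L4 α=2/3: [3671/25, 1369/15, 92]
after L5 α=1/4: [6519/50, 636/5, 295/4]
→ [130, 127, 74]

(0,0) stack=L1,L2,L3,L4,L5,L6; from [0,0,0]:
+L1 (α=3/4) → [297/2, 711/4, 255/4]
+L2 (α=2/3) → [99/2, 525/4, 2215/12]
+L3 (α=1/6) → [575/12, 1143/8, 13847/72]
+L4 (α=4/7) → [1039/28, 4357/56, 13847/168]
+L5 (α=1/3) → [4441/42, 7913/84, 19727/252]
+L6 (α=1/2) → [7255/84, 25889/168, 46691/504]
rounded: [86, 154, 93]

at x=1,y=0 over L1,L2,L3,L4,L5,L6:
L1 α=1: [15, 166, 48]
L2 α=1/5: [127/5, 174, 41]
L3 α=1/5: [513/25, 879/5, 82]
L4 α=2/3: [3671/25, 1369/15, 92]
L5 α=1/4: [6519/50, 636/5, 295/4]
L6 α=1/2: [17819/100, 363/5, 743/8]
rounded: [178, 73, 93]

(1,1) stack=L1,L2,L3,L4,L5,L6; from [0,0,0]:
+L1 (α=1/3) → [62/3, 58/3, 73/3]
+L2 (α=0) → [62/3, 58/3, 73/3]
+L3 (α=1/2) → [46/3, 398/3, 451/6]
+L4 (α=1/3) → [263/9, 1351/9, 1027/9]
+L5 (α=1) → [182, 71, 30]
+L6 (α=2/3) → [104, 547/3, 158]
→ [104, 182, 158]

(0,1) stack=L1,L2,L3,L4; from [0,0,0]:
+L1 (α=1/3) → [40/3, 63, 24]
+L2 (α=1/2) → [115/6, 285/2, 91]
+L3 (α=3/5) → [86/3, 489/5, 593/5]
+L4 (α=1/2) → [166/3, 909/10, 963/10]
rounded: [55, 91, 96]


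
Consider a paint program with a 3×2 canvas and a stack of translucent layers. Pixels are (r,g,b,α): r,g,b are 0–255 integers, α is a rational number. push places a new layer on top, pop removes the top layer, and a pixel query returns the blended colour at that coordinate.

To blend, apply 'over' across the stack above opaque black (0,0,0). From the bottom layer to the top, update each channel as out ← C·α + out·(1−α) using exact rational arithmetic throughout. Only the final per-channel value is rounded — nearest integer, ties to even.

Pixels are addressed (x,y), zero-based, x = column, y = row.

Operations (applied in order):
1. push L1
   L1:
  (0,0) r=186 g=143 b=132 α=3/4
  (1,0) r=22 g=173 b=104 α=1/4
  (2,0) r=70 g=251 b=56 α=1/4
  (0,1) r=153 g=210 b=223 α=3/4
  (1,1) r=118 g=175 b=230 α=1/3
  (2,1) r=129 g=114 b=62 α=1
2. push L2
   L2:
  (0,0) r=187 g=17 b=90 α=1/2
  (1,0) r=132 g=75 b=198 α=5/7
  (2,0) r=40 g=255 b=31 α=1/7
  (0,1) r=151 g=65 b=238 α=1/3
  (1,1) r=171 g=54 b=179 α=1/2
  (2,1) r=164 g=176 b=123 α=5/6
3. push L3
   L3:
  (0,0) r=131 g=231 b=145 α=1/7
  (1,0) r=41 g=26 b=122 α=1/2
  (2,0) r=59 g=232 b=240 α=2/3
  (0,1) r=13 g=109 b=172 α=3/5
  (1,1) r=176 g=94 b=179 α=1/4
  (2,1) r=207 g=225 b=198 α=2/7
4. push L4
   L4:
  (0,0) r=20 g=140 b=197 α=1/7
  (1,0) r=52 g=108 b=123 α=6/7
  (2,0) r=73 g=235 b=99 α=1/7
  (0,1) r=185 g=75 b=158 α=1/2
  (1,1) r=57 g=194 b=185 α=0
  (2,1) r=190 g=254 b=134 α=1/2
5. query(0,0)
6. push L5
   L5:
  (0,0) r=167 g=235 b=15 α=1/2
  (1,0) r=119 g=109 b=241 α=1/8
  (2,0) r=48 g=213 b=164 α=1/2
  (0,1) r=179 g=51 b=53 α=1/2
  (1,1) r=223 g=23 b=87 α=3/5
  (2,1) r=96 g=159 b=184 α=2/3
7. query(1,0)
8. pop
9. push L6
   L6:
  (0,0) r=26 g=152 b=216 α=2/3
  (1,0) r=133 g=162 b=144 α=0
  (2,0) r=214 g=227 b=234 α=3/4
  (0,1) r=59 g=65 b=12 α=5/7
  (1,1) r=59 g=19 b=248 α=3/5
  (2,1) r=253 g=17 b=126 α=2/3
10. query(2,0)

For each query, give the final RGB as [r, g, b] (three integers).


at x=0,y=0 over L1,L2,L3,L4:
+L1 (α=3/4) → [279/2, 429/4, 99]
+L2 (α=1/2) → [653/4, 497/8, 189/2]
+L3 (α=1/7) → [2221/14, 345/4, 712/7]
+L4 (α=1/7) → [6803/49, 1315/14, 5651/49]
→ [139, 94, 115]

query (1,0) [L1,L2,L3,L4,L5] — begin 0,0,0
L1 α=1/4: [11/2, 173/4, 26]
L2 α=5/7: [671/7, 923/14, 1042/7]
L3 α=1/2: [479/7, 1287/28, 948/7]
L4 α=6/7: [2663/49, 19431/196, 6114/49]
L5 α=1/8: [437/7, 22483/224, 7801/56]
rounded: [62, 100, 139]

at x=2,y=0 over L1,L2,L3,L4,L6:
after L1 α=1/4: [35/2, 251/4, 14]
after L2 α=1/7: [145/7, 1263/14, 115/7]
after L3 α=2/3: [971/21, 7759/42, 3475/21]
after L4 α=1/7: [2453/49, 9404/49, 7643/49]
after L6 α=3/4: [33911/196, 42773/196, 42041/196]
= [173, 218, 214]


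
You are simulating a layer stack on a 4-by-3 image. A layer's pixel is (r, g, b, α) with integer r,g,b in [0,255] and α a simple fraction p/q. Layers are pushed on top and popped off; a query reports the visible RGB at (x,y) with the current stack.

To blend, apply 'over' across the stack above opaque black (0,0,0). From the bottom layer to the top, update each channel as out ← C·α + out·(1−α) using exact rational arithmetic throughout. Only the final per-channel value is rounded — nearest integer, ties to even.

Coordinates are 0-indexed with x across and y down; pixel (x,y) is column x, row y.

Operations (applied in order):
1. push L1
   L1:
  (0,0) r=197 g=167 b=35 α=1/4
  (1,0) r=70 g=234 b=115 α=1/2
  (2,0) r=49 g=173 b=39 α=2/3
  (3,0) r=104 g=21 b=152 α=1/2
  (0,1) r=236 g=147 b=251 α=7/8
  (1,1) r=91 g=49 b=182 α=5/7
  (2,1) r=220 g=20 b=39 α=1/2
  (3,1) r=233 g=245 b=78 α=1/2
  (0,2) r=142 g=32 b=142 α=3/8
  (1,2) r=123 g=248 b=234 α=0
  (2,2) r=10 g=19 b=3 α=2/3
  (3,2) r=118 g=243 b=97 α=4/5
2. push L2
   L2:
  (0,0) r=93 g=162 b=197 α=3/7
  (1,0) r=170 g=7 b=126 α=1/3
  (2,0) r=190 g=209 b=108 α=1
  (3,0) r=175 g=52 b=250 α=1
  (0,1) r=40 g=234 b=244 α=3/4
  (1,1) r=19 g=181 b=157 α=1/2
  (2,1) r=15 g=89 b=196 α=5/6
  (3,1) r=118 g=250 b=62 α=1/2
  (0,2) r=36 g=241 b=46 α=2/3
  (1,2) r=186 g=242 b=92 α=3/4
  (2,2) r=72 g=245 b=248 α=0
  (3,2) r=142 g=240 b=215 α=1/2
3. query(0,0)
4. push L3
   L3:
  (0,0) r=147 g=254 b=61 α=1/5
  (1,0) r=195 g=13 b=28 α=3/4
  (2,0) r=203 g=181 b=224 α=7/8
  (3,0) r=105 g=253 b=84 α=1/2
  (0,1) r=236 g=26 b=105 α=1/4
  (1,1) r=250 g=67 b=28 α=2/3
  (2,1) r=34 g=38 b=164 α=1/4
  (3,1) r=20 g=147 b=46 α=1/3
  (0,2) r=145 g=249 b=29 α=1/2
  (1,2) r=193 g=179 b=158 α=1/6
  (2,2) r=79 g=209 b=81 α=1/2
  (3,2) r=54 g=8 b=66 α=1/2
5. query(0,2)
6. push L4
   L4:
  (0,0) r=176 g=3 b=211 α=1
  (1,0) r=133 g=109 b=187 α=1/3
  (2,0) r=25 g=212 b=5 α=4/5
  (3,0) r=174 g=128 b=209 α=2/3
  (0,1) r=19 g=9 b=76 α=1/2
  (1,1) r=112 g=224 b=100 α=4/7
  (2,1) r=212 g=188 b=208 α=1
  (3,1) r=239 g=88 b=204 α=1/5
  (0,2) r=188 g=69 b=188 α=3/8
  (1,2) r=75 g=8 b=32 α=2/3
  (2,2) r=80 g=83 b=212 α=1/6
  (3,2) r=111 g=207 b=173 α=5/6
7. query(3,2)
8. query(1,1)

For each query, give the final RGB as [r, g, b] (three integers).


query (0,0) [L1,L2] — begin 0,0,0
+L1 (α=1/4) → [197/4, 167/4, 35/4]
+L2 (α=3/7) → [68, 653/7, 626/7]
→ [68, 93, 89]

query (0,2) [L1,L2,L3] — begin 0,0,0
+L1 (α=3/8) → [213/4, 12, 213/4]
+L2 (α=2/3) → [167/4, 494/3, 581/12]
+L3 (α=1/2) → [747/8, 1241/6, 929/24]
→ [93, 207, 39]

(3,2) stack=L1,L2,L3,L4; from [0,0,0]:
after L1 α=4/5: [472/5, 972/5, 388/5]
after L2 α=1/2: [591/5, 1086/5, 1463/10]
after L3 α=1/2: [861/10, 563/5, 2123/20]
after L4 α=5/6: [2137/20, 2869/15, 19423/120]
→ [107, 191, 162]

at x=1,y=1 over L1,L2,L3,L4:
L1 α=5/7: [65, 35, 130]
L2 α=1/2: [42, 108, 287/2]
L3 α=2/3: [542/3, 242/3, 133/2]
L4 α=4/7: [990/7, 1138/7, 1199/14]
→ [141, 163, 86]


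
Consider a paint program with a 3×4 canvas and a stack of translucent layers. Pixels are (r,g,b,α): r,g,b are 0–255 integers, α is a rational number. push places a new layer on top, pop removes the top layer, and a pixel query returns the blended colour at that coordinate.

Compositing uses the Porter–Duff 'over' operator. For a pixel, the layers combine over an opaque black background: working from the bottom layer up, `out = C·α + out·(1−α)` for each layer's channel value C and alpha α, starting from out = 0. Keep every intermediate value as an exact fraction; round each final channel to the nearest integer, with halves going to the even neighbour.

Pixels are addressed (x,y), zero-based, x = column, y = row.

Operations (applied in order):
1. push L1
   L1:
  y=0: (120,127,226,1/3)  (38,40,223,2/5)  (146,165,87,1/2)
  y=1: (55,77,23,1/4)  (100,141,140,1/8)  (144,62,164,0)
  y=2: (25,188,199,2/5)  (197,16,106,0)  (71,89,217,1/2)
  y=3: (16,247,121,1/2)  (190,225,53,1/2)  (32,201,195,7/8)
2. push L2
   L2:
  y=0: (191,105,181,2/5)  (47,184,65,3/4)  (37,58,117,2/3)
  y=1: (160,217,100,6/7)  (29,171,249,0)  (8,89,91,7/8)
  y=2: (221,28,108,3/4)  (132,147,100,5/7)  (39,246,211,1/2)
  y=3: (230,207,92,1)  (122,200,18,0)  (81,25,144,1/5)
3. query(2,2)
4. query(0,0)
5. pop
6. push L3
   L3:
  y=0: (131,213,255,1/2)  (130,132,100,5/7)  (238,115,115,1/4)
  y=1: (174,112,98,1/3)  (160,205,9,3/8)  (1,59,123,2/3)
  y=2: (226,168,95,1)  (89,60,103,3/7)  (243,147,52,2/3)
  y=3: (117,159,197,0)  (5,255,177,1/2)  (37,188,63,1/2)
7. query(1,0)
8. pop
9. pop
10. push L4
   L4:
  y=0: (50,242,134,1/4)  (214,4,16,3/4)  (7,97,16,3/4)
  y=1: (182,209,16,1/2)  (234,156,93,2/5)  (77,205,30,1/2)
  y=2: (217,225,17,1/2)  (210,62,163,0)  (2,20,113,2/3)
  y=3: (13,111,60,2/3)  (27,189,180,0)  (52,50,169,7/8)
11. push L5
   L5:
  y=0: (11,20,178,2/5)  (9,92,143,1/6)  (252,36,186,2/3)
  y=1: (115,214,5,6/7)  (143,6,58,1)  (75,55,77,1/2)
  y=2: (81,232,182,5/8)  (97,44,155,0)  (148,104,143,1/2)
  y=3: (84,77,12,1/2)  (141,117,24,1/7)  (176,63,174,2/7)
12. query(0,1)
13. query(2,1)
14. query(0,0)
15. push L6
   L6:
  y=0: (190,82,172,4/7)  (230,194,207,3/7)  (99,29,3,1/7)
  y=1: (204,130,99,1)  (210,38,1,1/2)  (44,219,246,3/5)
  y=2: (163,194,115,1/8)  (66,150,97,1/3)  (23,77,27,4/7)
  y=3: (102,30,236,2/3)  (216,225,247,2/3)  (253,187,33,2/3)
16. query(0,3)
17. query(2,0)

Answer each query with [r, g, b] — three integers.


at x=2,y=2 over L1,L2:
+L1 (α=1/2) → [71/2, 89/2, 217/2]
+L2 (α=1/2) → [149/4, 581/4, 639/4]
rounded: [37, 145, 160]

query (0,0) [L1,L2] — begin 0,0,0
after L1 α=1/3: [40, 127/3, 226/3]
after L2 α=2/5: [502/5, 337/5, 588/5]
= [100, 67, 118]

query (1,0) [L1,L3] — begin 0,0,0
+L1 (α=2/5) → [76/5, 16, 446/5]
+L3 (α=5/7) → [486/5, 692/7, 3392/35]
= [97, 99, 97]

(0,1) stack=L4,L5; from [0,0,0]:
after L4 α=1/2: [91, 209/2, 8]
after L5 α=6/7: [781/7, 2777/14, 38/7]
rounded: [112, 198, 5]

query (2,1) [L4,L5] — begin 0,0,0
after L4 α=1/2: [77/2, 205/2, 15]
after L5 α=1/2: [227/4, 315/4, 46]
→ [57, 79, 46]

(0,0) stack=L4,L5; from [0,0,0]:
+L4 (α=1/4) → [25/2, 121/2, 67/2]
+L5 (α=2/5) → [119/10, 443/10, 913/10]
→ [12, 44, 91]

(0,3) stack=L4,L5,L6; from [0,0,0]:
+L4 (α=2/3) → [26/3, 74, 40]
+L5 (α=1/2) → [139/3, 151/2, 26]
+L6 (α=2/3) → [751/9, 271/6, 166]
→ [83, 45, 166]

query (2,0) [L4,L5,L6] — begin 0,0,0
after L4 α=3/4: [21/4, 291/4, 12]
after L5 α=2/3: [679/4, 193/4, 128]
after L6 α=1/7: [2235/14, 91/2, 771/7]
→ [160, 46, 110]
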